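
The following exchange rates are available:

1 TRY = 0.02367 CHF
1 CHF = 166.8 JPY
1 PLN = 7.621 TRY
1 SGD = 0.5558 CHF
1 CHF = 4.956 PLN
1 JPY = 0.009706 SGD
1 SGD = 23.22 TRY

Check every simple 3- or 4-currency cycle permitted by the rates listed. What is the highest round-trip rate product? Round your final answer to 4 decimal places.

JPY→SGD→CHF→JPY: 0.009706 × 0.5558 × 166.8 = 0.89982
PLN→TRY→CHF→PLN: 7.621 × 0.02367 × 4.956 = 0.89401
JPY→SGD→TRY→CHF→JPY: 0.009706 × 23.22 × 0.02367 × 166.8 = 0.88981
Maximum is JPY→SGD→CHF→JPY at 0.8998; no arbitrage — every cycle loses value.

0.8998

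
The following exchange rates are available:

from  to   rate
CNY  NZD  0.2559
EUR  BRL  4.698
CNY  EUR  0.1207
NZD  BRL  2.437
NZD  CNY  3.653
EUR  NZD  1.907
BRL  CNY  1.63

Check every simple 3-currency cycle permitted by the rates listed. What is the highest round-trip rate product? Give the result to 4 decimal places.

1.0165

CNY→NZD→BRL→CNY: 0.2559 × 2.437 × 1.63 = 1.01651
CNY→EUR→BRL→CNY: 0.1207 × 4.698 × 1.63 = 0.92429
CNY→EUR→NZD→CNY: 0.1207 × 1.907 × 3.653 = 0.84083
Maximum is CNY→NZD→BRL→CNY at 1.0165; arbitrage exists.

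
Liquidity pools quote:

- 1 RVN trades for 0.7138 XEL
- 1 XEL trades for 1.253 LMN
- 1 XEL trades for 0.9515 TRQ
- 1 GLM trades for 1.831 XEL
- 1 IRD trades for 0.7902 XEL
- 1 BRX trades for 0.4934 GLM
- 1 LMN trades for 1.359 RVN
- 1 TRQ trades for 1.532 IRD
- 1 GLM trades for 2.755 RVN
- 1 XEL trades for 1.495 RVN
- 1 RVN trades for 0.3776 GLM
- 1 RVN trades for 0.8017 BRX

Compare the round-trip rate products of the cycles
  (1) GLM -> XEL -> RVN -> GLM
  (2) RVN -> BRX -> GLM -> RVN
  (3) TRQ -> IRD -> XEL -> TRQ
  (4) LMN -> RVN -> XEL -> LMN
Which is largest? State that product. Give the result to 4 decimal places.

1.2155

(1) 1.831 × 1.495 × 0.3776 = 1.03362
(2) 0.8017 × 0.4934 × 2.755 = 1.08976
(3) 1.532 × 0.7902 × 0.9515 = 1.15187
(4) 1.359 × 0.7138 × 1.253 = 1.21548
Highest is cycle (4) at 1.2155 (>1, arbitrage).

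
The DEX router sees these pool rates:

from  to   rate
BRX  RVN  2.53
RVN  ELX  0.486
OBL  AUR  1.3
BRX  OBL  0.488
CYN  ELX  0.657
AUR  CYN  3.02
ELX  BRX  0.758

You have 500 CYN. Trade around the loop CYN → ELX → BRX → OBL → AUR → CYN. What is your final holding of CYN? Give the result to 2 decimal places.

477.06

500 CYN × 0.657 = 328.5 ELX
328.5 ELX × 0.758 = 249.003 BRX
249.003 BRX × 0.488 = 121.513464 OBL
121.513464 OBL × 1.3 = 157.9675032 AUR
157.9675032 AUR × 3.02 = 477.061859664 CYN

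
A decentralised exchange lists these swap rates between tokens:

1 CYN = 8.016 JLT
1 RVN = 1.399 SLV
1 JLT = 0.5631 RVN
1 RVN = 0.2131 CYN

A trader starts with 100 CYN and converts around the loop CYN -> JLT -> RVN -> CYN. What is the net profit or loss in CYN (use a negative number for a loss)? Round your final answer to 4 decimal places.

-3.8107

100 CYN × 8.016 = 801.6 JLT
801.6 JLT × 0.5631 = 451.38096 RVN
451.38096 RVN × 0.2131 = 96.189282576 CYN
Net change: 96.189282576 − 100 = -3.810717424 CYN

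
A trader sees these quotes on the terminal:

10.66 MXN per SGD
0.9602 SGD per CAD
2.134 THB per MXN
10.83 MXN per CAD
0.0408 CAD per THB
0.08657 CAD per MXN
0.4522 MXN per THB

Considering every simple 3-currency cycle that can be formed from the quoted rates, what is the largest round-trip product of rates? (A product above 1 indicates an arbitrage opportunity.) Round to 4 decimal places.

0.9429

THB→CAD→MXN→THB: 0.0408 × 10.83 × 2.134 = 0.94294
SGD→MXN→CAD→SGD: 10.66 × 0.08657 × 0.9602 = 0.88611
Maximum is THB→CAD→MXN→THB at 0.9429; no arbitrage — every cycle loses value.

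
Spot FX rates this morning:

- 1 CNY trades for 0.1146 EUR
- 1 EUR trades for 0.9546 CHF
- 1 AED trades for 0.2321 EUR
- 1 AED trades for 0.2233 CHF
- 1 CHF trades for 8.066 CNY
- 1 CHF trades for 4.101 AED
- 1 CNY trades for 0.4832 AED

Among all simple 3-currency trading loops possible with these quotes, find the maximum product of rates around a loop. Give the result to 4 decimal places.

EUR→CHF→AED→EUR: 0.9546 × 4.101 × 0.2321 = 0.90863
EUR→CHF→CNY→EUR: 0.9546 × 8.066 × 0.1146 = 0.88240
AED→CHF→CNY→AED: 0.2233 × 8.066 × 0.4832 = 0.87031
Maximum is EUR→CHF→AED→EUR at 0.9086; no arbitrage — every cycle loses value.

0.9086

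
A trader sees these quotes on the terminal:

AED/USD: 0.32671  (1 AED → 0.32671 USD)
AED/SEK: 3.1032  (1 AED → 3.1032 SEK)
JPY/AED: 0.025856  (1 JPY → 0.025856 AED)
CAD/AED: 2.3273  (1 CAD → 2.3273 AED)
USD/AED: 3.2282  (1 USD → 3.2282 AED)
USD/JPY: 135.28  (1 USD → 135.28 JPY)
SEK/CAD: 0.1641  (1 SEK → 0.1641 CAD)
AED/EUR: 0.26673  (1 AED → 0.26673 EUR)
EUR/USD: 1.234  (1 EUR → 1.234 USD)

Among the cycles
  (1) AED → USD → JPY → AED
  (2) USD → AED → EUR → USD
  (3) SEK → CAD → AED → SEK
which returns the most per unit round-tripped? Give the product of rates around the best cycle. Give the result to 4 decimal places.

(1) 0.32671 × 135.28 × 0.025856 = 1.14277
(2) 3.2282 × 0.26673 × 1.234 = 1.06255
(3) 0.1641 × 2.3273 × 3.1032 = 1.18514
Highest is cycle (3) at 1.1851 (>1, arbitrage).

1.1851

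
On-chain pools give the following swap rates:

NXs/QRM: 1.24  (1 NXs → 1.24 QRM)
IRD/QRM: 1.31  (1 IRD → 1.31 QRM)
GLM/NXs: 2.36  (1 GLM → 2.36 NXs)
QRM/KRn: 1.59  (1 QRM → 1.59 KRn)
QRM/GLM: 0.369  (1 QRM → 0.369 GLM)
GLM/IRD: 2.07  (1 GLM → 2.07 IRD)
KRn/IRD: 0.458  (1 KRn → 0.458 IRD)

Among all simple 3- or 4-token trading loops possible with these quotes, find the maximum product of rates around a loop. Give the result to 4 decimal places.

1.0798

GLM→NXs→QRM→GLM: 2.36 × 1.24 × 0.369 = 1.07984
GLM→IRD→QRM→GLM: 2.07 × 1.31 × 0.369 = 1.00062
KRn→IRD→QRM→KRn: 0.458 × 1.31 × 1.59 = 0.95397
Maximum is GLM→NXs→QRM→GLM at 1.0798; arbitrage exists.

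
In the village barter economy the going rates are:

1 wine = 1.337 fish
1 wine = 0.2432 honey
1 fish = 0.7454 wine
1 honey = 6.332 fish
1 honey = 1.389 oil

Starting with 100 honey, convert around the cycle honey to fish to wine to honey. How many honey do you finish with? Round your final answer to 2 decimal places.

114.79

100 honey × 6.332 = 633.2 fish
633.2 fish × 0.7454 = 471.98728 wine
471.98728 wine × 0.2432 = 114.787306496 honey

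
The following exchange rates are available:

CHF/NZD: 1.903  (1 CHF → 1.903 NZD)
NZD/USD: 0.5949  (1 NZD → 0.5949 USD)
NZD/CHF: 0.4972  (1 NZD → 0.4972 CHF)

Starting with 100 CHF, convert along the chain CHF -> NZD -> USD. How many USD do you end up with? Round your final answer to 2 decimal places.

100 CHF × 1.903 = 190.3 NZD
190.3 NZD × 0.5949 = 113.20947 USD

113.21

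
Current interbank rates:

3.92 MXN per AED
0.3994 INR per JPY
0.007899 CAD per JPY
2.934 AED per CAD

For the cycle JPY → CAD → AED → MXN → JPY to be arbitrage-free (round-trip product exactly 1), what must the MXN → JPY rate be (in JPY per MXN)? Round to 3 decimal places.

Known legs of the cycle: 0.007899 × 2.934 × 3.92 = 0.09084861072
For no arbitrage the full-cycle product must be 1, so the missing rate is 1 / 0.09084861072 ≈ 11.00732.

11.007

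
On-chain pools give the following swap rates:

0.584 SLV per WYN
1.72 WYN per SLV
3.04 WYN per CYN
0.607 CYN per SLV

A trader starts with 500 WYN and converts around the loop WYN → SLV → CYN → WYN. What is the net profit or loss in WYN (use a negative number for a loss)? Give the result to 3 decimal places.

500 WYN × 0.584 = 292 SLV
292 SLV × 0.607 = 177.244 CYN
177.244 CYN × 3.04 = 538.82176 WYN
Net change: 538.82176 − 500 = 38.82176 WYN

38.822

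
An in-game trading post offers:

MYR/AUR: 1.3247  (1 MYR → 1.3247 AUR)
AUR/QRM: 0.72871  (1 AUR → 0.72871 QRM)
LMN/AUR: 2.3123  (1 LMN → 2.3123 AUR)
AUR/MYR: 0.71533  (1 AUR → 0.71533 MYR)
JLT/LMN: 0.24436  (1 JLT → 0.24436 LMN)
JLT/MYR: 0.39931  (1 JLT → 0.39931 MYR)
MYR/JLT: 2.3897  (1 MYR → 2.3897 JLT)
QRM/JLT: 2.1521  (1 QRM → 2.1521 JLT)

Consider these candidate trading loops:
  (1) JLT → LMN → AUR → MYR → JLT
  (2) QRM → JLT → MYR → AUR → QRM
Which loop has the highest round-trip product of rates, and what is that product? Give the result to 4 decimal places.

(1) 0.24436 × 2.3123 × 0.71533 × 2.3897 = 0.96588
(2) 2.1521 × 0.39931 × 1.3247 × 0.72871 = 0.82955
Highest is cycle (1) at 0.9659 (≤1, no arbitrage).

0.9659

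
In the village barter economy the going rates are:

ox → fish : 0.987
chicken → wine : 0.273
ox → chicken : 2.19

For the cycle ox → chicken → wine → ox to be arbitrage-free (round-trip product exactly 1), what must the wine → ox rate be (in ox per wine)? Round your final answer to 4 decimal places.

Known legs of the cycle: 2.19 × 0.273 = 0.59787
For no arbitrage the full-cycle product must be 1, so the missing rate is 1 / 0.59787 ≈ 1.672604.

1.6726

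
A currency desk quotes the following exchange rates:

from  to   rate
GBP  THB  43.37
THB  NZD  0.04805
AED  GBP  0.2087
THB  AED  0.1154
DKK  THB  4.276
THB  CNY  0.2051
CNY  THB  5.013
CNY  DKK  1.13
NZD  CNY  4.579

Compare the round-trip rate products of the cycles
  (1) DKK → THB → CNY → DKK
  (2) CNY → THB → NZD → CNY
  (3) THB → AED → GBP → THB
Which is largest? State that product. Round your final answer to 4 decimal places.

(1) 4.276 × 0.2051 × 1.13 = 0.99102
(2) 5.013 × 0.04805 × 4.579 = 1.10297
(3) 0.1154 × 0.2087 × 43.37 = 1.04452
Highest is cycle (2) at 1.1030 (>1, arbitrage).

1.1030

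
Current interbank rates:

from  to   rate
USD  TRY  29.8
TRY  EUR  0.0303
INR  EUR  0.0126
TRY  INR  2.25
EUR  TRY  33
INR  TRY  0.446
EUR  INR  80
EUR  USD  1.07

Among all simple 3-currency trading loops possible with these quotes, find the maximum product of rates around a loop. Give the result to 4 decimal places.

EUR→INR→TRY→EUR: 80 × 0.446 × 0.0303 = 1.08110
USD→TRY→EUR→USD: 29.8 × 0.0303 × 1.07 = 0.96615
EUR→TRY→INR→EUR: 33 × 2.25 × 0.0126 = 0.93555
Maximum is EUR→INR→TRY→EUR at 1.0811; arbitrage exists.

1.0811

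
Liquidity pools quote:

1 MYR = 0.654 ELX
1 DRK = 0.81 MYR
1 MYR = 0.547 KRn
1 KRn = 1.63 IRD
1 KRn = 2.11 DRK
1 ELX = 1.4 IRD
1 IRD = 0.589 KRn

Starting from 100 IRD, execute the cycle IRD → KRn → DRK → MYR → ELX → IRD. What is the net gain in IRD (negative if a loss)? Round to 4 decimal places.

100 IRD × 0.589 = 58.9 KRn
58.9 KRn × 2.11 = 124.279 DRK
124.279 DRK × 0.81 = 100.66599 MYR
100.66599 MYR × 0.654 = 65.83555746 ELX
65.83555746 ELX × 1.4 = 92.169780444 IRD
Net change: 92.169780444 − 100 = -7.830219556 IRD

-7.8302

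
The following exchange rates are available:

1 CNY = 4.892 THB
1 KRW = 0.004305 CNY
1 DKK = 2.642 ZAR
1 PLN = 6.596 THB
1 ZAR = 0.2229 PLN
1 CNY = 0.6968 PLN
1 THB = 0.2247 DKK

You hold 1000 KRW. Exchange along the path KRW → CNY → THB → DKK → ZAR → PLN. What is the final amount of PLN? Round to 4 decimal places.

1000 KRW × 0.004305 = 4.305 CNY
4.305 CNY × 4.892 = 21.06006 THB
21.06006 THB × 0.2247 = 4.732195482 DKK
4.732195482 DKK × 2.642 = 12.502460463444 ZAR
12.502460463444 ZAR × 0.2229 = 2.7867984373016676 PLN

2.7868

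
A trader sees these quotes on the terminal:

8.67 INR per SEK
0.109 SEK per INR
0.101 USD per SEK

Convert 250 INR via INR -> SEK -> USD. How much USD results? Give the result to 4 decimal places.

2.7523

250 INR × 0.109 = 27.25 SEK
27.25 SEK × 0.101 = 2.75225 USD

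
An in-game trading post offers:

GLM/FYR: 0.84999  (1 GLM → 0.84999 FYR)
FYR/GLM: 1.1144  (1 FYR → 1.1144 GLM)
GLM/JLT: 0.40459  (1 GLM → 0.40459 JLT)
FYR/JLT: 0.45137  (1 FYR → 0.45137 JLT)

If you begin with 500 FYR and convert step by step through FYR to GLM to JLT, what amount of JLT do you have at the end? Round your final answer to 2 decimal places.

225.44

500 FYR × 1.1144 = 557.2 GLM
557.2 GLM × 0.40459 = 225.437548 JLT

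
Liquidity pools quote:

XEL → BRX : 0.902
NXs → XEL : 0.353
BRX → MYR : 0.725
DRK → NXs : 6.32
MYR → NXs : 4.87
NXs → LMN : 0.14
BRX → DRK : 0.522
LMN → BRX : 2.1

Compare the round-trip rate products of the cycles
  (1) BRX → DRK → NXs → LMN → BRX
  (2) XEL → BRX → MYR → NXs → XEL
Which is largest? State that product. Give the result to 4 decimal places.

1.1242

(1) 0.522 × 6.32 × 0.14 × 2.1 = 0.96992
(2) 0.902 × 0.725 × 4.87 × 0.353 = 1.12421
Highest is cycle (2) at 1.1242 (>1, arbitrage).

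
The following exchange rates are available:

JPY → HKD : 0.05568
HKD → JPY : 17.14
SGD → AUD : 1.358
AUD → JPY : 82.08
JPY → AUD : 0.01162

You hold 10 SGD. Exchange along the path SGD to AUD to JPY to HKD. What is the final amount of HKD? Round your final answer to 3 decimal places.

62.064

10 SGD × 1.358 = 13.58 AUD
13.58 AUD × 82.08 = 1114.6464 JPY
1114.6464 JPY × 0.05568 = 62.063511552 HKD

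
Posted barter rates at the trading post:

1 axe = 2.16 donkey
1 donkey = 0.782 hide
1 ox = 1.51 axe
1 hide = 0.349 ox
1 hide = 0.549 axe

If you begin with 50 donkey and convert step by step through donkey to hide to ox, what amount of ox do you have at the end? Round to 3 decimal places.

50 donkey × 0.782 = 39.1 hide
39.1 hide × 0.349 = 13.6459 ox

13.646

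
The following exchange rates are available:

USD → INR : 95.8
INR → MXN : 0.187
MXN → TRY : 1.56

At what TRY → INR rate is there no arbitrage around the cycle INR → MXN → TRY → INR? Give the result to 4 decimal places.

Known legs of the cycle: 0.187 × 1.56 = 0.29172
For no arbitrage the full-cycle product must be 1, so the missing rate is 1 / 0.29172 ≈ 3.427945.

3.4279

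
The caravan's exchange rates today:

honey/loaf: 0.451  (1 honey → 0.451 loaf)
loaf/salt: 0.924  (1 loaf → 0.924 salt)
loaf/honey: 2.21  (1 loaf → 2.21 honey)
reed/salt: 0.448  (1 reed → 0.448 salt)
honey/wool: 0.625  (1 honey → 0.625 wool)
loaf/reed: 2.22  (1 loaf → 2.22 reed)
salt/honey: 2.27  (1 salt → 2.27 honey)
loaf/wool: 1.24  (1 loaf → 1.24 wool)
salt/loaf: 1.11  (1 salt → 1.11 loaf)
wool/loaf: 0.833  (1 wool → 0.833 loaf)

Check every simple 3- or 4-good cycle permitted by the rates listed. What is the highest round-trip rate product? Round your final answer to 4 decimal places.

wool→loaf→honey→wool: 0.833 × 2.21 × 0.625 = 1.15058
loaf→reed→salt→loaf: 2.22 × 0.448 × 1.11 = 1.10396
wool→loaf→salt→honey→wool: 0.833 × 0.924 × 2.27 × 0.625 = 1.09200
loaf→reed→salt→honey→loaf: 2.22 × 0.448 × 2.27 × 0.451 = 1.01820
loaf→salt→honey→loaf: 0.924 × 2.27 × 0.451 = 0.94596
Maximum is wool→loaf→honey→wool at 1.1506; arbitrage exists.

1.1506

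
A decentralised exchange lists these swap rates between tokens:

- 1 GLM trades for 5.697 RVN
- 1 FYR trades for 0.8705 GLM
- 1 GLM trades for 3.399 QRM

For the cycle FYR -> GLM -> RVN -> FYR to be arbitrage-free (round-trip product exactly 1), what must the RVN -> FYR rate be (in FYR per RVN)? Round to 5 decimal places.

0.20164

Known legs of the cycle: 0.8705 × 5.697 = 4.9592385
For no arbitrage the full-cycle product must be 1, so the missing rate is 1 / 4.9592385 ≈ 0.2016439.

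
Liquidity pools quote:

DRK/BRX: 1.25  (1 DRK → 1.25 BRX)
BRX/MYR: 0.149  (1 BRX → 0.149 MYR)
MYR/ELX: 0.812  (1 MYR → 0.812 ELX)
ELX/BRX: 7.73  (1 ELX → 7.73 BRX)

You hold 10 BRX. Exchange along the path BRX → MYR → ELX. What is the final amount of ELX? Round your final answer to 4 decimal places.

10 BRX × 0.149 = 1.49 MYR
1.49 MYR × 0.812 = 1.20988 ELX

1.2099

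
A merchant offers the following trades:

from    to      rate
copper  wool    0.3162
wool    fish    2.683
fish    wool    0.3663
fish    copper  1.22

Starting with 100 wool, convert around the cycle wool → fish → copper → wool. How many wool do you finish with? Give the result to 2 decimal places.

103.50

100 wool × 2.683 = 268.3 fish
268.3 fish × 1.22 = 327.326 copper
327.326 copper × 0.3162 = 103.5004812 wool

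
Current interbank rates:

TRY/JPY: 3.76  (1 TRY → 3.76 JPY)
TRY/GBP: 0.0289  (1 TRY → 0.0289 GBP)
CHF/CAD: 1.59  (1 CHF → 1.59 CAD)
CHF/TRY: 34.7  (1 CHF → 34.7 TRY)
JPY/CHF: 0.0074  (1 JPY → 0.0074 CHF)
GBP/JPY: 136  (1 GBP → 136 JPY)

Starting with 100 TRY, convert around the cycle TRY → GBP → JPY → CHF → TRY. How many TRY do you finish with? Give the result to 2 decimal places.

100 TRY × 0.0289 = 2.89 GBP
2.89 GBP × 136 = 393.04 JPY
393.04 JPY × 0.0074 = 2.908496 CHF
2.908496 CHF × 34.7 = 100.9248112 TRY

100.92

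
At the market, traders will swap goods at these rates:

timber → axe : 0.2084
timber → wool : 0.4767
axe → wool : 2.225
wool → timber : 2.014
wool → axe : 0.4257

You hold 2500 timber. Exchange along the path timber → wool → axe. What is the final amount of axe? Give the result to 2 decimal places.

2500 timber × 0.4767 = 1191.75 wool
1191.75 wool × 0.4257 = 507.327975 axe

507.33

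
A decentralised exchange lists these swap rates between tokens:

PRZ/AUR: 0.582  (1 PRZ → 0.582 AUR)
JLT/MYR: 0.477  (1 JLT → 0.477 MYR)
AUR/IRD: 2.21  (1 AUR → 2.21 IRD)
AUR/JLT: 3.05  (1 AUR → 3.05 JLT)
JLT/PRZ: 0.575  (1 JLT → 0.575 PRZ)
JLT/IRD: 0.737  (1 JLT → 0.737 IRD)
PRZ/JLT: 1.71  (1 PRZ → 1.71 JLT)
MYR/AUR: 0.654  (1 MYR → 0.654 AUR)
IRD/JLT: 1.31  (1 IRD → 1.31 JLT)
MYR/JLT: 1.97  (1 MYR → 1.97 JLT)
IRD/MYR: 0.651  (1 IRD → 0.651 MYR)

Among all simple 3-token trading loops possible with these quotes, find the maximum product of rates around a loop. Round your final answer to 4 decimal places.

1.0207

JLT→PRZ→AUR→JLT: 0.575 × 0.582 × 3.05 = 1.02068
JLT→MYR→AUR→JLT: 0.477 × 0.654 × 3.05 = 0.95147
JLT→IRD→MYR→JLT: 0.737 × 0.651 × 1.97 = 0.94518
MYR→AUR→IRD→MYR: 0.654 × 2.21 × 0.651 = 0.94092
Maximum is JLT→PRZ→AUR→JLT at 1.0207; arbitrage exists.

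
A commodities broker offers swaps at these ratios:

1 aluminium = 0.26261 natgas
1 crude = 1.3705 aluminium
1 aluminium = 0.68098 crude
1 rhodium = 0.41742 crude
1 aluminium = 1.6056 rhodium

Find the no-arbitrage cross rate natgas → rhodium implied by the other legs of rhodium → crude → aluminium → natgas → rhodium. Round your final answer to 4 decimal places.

Known legs of the cycle: 0.41742 × 1.3705 × 0.26261 = 0.1502323820271
For no arbitrage the full-cycle product must be 1, so the missing rate is 1 / 0.1502323820271 ≈ 6.656355.

6.6564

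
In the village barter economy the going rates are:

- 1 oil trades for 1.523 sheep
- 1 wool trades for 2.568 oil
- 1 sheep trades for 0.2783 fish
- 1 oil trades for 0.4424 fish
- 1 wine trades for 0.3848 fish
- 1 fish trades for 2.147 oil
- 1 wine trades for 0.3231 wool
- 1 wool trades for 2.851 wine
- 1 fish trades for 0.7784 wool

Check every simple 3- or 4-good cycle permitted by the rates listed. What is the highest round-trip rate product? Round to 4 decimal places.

0.9100

fish→oil→sheep→fish: 2.147 × 1.523 × 0.2783 = 0.91001
fish→wool→oil→fish: 0.7784 × 2.568 × 0.4424 = 0.88433
fish→wool→wine→fish: 0.7784 × 2.851 × 0.3848 = 0.85396
fish→wool→oil→sheep→fish: 0.7784 × 2.568 × 1.523 × 0.2783 = 0.84725
Maximum is fish→oil→sheep→fish at 0.9100; no arbitrage — every cycle loses value.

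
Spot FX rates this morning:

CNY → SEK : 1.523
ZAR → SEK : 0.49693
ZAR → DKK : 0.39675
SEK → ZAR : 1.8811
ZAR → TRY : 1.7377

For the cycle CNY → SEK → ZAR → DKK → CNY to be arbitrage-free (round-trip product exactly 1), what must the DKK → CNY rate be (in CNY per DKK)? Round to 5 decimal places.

Known legs of the cycle: 1.523 × 1.8811 × 0.39675 = 1.136655145275
For no arbitrage the full-cycle product must be 1, so the missing rate is 1 / 1.136655145275 ≈ 0.8797743.

0.87977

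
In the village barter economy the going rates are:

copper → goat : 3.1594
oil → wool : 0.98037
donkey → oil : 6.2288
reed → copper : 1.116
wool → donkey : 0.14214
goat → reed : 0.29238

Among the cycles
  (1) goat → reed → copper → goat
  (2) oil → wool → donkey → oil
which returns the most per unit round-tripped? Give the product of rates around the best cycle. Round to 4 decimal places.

1.0309

(1) 0.29238 × 1.116 × 3.1594 = 1.03090
(2) 0.98037 × 0.14214 × 6.2288 = 0.86798
Highest is cycle (1) at 1.0309 (>1, arbitrage).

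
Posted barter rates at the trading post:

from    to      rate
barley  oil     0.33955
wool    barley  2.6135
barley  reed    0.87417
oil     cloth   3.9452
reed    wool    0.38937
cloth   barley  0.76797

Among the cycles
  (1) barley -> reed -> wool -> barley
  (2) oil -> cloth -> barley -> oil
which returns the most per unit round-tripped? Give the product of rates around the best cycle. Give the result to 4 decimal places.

1.0288

(1) 0.87417 × 0.38937 × 2.6135 = 0.88957
(2) 3.9452 × 0.76797 × 0.33955 = 1.02877
Highest is cycle (2) at 1.0288 (>1, arbitrage).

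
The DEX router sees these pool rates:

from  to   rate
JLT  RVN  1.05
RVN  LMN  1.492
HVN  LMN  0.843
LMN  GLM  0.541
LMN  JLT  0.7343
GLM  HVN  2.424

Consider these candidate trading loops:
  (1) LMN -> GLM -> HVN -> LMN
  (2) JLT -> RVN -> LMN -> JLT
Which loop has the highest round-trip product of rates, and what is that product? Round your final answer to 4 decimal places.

1.1504

(1) 0.541 × 2.424 × 0.843 = 1.10550
(2) 1.05 × 1.492 × 0.7343 = 1.15035
Highest is cycle (2) at 1.1504 (>1, arbitrage).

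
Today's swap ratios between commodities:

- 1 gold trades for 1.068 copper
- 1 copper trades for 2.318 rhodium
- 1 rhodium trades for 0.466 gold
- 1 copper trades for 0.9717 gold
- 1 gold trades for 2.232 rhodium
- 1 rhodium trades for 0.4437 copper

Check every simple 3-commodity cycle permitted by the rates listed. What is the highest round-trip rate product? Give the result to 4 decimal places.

rhodium→gold→copper→rhodium: 0.466 × 1.068 × 2.318 = 1.15364
rhodium→copper→gold→rhodium: 0.4437 × 0.9717 × 2.232 = 0.96231
Maximum is rhodium→gold→copper→rhodium at 1.1536; arbitrage exists.

1.1536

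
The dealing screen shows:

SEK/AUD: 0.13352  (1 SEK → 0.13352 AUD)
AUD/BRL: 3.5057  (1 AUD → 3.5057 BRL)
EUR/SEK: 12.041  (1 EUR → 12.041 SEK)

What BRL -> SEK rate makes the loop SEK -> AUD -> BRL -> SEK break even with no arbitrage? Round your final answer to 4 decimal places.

2.1364

Known legs of the cycle: 0.13352 × 3.5057 = 0.468081064
For no arbitrage the full-cycle product must be 1, so the missing rate is 1 / 0.468081064 ≈ 2.136382.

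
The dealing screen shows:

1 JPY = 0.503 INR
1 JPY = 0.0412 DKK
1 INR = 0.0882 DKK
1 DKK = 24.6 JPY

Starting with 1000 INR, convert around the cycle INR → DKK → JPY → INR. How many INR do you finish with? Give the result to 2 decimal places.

1000 INR × 0.0882 = 88.2 DKK
88.2 DKK × 24.6 = 2169.72 JPY
2169.72 JPY × 0.503 = 1091.36916 INR

1091.37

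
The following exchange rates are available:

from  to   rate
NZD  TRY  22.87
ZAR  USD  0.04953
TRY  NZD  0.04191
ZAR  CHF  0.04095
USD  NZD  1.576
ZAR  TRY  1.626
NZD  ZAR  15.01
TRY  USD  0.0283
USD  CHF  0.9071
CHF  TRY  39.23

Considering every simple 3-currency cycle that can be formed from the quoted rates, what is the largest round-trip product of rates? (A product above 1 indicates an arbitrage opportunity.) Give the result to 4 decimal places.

1.1717

ZAR→USD→NZD→ZAR: 0.04953 × 1.576 × 15.01 = 1.17167
ZAR→TRY→NZD→ZAR: 1.626 × 0.04191 × 15.01 = 1.02287
NZD→TRY→USD→NZD: 22.87 × 0.0283 × 1.576 = 1.02002
CHF→TRY→USD→CHF: 39.23 × 0.0283 × 0.9071 = 1.00707
Maximum is ZAR→USD→NZD→ZAR at 1.1717; arbitrage exists.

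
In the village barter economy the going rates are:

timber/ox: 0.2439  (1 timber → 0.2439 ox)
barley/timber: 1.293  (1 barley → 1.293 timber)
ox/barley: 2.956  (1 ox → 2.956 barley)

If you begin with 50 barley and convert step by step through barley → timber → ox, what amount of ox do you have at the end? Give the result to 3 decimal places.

15.768

50 barley × 1.293 = 64.65 timber
64.65 timber × 0.2439 = 15.768135 ox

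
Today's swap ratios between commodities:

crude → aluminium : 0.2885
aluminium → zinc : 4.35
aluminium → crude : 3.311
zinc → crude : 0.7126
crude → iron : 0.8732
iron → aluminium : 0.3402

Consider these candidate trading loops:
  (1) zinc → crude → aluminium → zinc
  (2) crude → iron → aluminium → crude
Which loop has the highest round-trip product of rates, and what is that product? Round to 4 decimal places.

(1) 0.7126 × 0.2885 × 4.35 = 0.89430
(2) 0.8732 × 0.3402 × 3.311 = 0.98357
Highest is cycle (2) at 0.9836 (≤1, no arbitrage).

0.9836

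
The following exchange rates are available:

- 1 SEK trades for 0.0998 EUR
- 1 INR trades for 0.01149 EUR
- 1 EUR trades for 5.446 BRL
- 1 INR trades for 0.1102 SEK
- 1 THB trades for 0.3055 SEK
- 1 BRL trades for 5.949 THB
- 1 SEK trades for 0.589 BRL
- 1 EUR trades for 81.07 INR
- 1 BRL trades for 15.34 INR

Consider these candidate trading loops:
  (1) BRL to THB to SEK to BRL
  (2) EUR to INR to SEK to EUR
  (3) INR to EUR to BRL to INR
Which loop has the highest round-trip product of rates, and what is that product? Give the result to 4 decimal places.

1.0705

(1) 5.949 × 0.3055 × 0.589 = 1.07046
(2) 81.07 × 0.1102 × 0.0998 = 0.89160
(3) 0.01149 × 5.446 × 15.34 = 0.95989
Highest is cycle (1) at 1.0705 (>1, arbitrage).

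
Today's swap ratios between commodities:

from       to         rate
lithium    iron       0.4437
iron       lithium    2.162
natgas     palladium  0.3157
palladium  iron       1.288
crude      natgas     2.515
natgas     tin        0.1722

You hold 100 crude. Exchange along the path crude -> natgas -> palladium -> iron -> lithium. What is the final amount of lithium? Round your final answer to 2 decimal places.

100 crude × 2.515 = 251.5 natgas
251.5 natgas × 0.3157 = 79.39855 palladium
79.39855 palladium × 1.288 = 102.2653324 iron
102.2653324 iron × 2.162 = 221.0976486488 lithium

221.10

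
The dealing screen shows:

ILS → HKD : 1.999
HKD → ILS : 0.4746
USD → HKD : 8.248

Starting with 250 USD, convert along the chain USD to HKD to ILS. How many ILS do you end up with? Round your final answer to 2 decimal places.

250 USD × 8.248 = 2062 HKD
2062 HKD × 0.4746 = 978.6252 ILS

978.63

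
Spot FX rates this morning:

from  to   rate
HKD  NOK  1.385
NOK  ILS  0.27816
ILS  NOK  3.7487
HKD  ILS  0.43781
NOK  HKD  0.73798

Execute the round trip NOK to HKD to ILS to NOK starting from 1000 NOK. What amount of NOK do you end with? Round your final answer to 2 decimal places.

1000 NOK × 0.73798 = 737.98 HKD
737.98 HKD × 0.43781 = 323.0950238 ILS
323.0950238 ILS × 3.7487 = 1211.18631571906 NOK

1211.19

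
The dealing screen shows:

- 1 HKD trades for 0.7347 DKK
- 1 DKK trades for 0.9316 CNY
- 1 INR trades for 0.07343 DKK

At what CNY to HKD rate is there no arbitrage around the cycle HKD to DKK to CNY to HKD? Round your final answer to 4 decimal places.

Known legs of the cycle: 0.7347 × 0.9316 = 0.68444652
For no arbitrage the full-cycle product must be 1, so the missing rate is 1 / 0.68444652 ≈ 1.461035.

1.4610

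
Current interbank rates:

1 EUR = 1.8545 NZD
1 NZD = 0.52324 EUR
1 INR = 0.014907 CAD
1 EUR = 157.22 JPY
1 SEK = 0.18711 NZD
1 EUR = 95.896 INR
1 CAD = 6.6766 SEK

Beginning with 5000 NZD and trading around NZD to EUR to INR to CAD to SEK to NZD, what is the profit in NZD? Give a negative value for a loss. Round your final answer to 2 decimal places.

-327.88

5000 NZD × 0.52324 = 2616.2 EUR
2616.2 EUR × 95.896 = 250883.1152 INR
250883.1152 INR × 0.014907 = 3739.9145982864 CAD
3739.9145982864 CAD × 6.6766 = 24969.91380691897824 SEK
24969.91380691897824 SEK × 0.18711 = 4672.1205724126100184864 NZD
Net change: 4672.1205724126100184864 − 5000 = -327.8794275873899815136 NZD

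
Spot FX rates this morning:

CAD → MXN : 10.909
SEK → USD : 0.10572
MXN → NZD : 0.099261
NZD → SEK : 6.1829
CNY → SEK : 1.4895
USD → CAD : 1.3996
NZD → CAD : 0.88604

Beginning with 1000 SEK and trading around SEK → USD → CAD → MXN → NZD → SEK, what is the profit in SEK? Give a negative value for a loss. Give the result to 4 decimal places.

1000 SEK × 0.10572 = 105.72 USD
105.72 USD × 1.3996 = 147.965712 CAD
147.965712 CAD × 10.909 = 1614.157952208 MXN
1614.157952208 MXN × 0.099261 = 160.222932494118288 NZD
160.222932494118288 NZD × 6.1829 = 990.6423693178839628752 SEK
Net change: 990.6423693178839628752 − 1000 = -9.3576306821160371248 SEK

-9.3576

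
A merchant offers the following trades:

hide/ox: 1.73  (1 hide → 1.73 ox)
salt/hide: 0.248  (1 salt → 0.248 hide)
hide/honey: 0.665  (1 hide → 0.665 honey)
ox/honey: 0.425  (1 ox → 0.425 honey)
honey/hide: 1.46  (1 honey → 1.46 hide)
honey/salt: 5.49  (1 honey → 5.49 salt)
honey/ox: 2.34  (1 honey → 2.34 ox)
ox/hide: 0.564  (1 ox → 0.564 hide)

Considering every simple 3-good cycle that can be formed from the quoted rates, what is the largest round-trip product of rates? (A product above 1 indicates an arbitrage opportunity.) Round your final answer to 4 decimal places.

1.0735

hide→ox→honey→hide: 1.73 × 0.425 × 1.46 = 1.07347
hide→honey→salt→hide: 0.665 × 5.49 × 0.248 = 0.90541
hide→honey→ox→hide: 0.665 × 2.34 × 0.564 = 0.87764
Maximum is hide→ox→honey→hide at 1.0735; arbitrage exists.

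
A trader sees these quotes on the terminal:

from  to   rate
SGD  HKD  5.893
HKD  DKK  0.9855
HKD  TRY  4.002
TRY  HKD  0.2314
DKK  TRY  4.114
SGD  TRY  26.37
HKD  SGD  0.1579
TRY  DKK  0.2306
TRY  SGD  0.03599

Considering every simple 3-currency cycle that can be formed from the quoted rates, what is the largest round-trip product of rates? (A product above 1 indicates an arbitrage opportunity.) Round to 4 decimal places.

0.9635

TRY→HKD→SGD→TRY: 0.2314 × 0.1579 × 26.37 = 0.96351
TRY→HKD→DKK→TRY: 0.2314 × 0.9855 × 4.114 = 0.93818
TRY→SGD→HKD→TRY: 0.03599 × 5.893 × 4.002 = 0.84878
Maximum is TRY→HKD→SGD→TRY at 0.9635; no arbitrage — every cycle loses value.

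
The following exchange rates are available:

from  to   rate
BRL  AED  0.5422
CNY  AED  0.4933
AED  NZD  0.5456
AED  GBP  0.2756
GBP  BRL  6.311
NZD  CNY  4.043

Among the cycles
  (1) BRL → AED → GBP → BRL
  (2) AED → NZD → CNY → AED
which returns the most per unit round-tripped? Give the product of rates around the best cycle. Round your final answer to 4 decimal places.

1.0882

(1) 0.5422 × 0.2756 × 6.311 = 0.94305
(2) 0.5456 × 4.043 × 0.4933 = 1.08815
Highest is cycle (2) at 1.0882 (>1, arbitrage).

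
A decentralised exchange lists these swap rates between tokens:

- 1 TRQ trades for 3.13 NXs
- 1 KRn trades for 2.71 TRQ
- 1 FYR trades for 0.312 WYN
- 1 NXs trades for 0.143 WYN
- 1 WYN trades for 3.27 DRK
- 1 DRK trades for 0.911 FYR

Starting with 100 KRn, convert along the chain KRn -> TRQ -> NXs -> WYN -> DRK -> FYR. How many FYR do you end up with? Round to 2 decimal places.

100 KRn × 2.71 = 271 TRQ
271 TRQ × 3.13 = 848.23 NXs
848.23 NXs × 0.143 = 121.29689 WYN
121.29689 WYN × 3.27 = 396.6408303 DRK
396.6408303 DRK × 0.911 = 361.3397964033 FYR

361.34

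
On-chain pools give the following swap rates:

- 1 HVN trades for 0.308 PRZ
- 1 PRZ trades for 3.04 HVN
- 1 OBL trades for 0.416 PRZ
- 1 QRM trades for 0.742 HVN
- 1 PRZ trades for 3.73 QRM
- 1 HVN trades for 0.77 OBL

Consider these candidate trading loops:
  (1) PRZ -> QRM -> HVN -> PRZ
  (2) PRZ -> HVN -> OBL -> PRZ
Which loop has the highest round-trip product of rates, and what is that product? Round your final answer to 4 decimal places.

0.9738

(1) 3.73 × 0.742 × 0.308 = 0.85244
(2) 3.04 × 0.77 × 0.416 = 0.97377
Highest is cycle (2) at 0.9738 (≤1, no arbitrage).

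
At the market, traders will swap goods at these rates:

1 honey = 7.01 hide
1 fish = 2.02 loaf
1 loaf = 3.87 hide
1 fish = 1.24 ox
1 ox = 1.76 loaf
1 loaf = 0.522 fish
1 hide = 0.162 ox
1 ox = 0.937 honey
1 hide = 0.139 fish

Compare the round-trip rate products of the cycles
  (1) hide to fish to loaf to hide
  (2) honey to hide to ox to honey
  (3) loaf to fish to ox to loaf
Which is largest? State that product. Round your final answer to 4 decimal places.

(1) 0.139 × 2.02 × 3.87 = 1.08662
(2) 7.01 × 0.162 × 0.937 = 1.06408
(3) 0.522 × 1.24 × 1.76 = 1.13921
Highest is cycle (3) at 1.1392 (>1, arbitrage).

1.1392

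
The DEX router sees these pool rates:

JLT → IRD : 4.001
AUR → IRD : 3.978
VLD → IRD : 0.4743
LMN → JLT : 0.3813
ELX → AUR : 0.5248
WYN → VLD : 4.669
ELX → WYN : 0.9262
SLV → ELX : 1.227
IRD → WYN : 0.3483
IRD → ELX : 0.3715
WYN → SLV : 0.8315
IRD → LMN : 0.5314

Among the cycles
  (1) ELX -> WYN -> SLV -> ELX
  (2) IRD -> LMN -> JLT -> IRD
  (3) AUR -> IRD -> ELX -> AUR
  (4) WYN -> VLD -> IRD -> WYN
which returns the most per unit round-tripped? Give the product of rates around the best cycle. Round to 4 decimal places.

0.9450

(1) 0.9262 × 0.8315 × 1.227 = 0.94496
(2) 0.5314 × 0.3813 × 4.001 = 0.81069
(3) 3.978 × 0.3715 × 0.5248 = 0.77556
(4) 4.669 × 0.4743 × 0.3483 = 0.77131
Highest is cycle (1) at 0.9450 (≤1, no arbitrage).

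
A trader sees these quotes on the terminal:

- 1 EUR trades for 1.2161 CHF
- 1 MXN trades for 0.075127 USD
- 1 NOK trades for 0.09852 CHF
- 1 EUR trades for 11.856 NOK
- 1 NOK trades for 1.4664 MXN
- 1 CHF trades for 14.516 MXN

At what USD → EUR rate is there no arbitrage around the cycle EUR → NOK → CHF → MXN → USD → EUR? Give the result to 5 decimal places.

0.78504

Known legs of the cycle: 11.856 × 0.09852 × 14.516 × 0.075127 = 1.27381277504841984
For no arbitrage the full-cycle product must be 1, so the missing rate is 1 / 1.27381277504841984 ≈ 0.7850447.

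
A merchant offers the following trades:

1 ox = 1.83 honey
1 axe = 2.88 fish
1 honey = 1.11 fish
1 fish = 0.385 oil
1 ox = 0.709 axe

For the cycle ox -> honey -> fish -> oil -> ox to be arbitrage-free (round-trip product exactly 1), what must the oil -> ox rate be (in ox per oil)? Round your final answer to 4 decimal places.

Known legs of the cycle: 1.83 × 1.11 × 0.385 = 0.7820505
For no arbitrage the full-cycle product must be 1, so the missing rate is 1 / 0.7820505 ≈ 1.278690.

1.2787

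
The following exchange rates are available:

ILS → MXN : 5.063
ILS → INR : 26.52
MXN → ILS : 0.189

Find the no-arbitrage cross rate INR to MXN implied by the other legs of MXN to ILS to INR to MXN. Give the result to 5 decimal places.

Known legs of the cycle: 0.189 × 26.52 = 5.01228
For no arbitrage the full-cycle product must be 1, so the missing rate is 1 / 5.01228 ≈ 0.1995100.

0.19951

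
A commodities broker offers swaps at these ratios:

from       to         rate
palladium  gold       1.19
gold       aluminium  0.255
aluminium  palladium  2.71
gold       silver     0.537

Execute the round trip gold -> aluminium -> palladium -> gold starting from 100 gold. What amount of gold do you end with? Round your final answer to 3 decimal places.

82.235

100 gold × 0.255 = 25.5 aluminium
25.5 aluminium × 2.71 = 69.105 palladium
69.105 palladium × 1.19 = 82.23495 gold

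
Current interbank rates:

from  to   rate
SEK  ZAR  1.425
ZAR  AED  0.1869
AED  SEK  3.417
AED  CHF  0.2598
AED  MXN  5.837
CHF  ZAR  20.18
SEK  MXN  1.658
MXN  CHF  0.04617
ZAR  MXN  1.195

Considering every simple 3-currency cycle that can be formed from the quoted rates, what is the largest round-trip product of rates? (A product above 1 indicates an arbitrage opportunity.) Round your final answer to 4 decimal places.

CHF→ZAR→MXN→CHF: 20.18 × 1.195 × 0.04617 = 1.11339
CHF→ZAR→AED→CHF: 20.18 × 0.1869 × 0.2598 = 0.97987
ZAR→AED→SEK→ZAR: 0.1869 × 3.417 × 1.425 = 0.91006
Maximum is CHF→ZAR→MXN→CHF at 1.1134; arbitrage exists.

1.1134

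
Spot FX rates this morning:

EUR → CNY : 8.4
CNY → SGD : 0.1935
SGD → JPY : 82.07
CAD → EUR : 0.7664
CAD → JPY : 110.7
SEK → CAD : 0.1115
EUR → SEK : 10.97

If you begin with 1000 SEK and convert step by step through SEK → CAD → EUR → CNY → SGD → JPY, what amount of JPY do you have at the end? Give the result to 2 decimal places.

11399.22

1000 SEK × 0.1115 = 111.5 CAD
111.5 CAD × 0.7664 = 85.4536 EUR
85.4536 EUR × 8.4 = 717.81024 CNY
717.81024 CNY × 0.1935 = 138.89628144 SGD
138.89628144 SGD × 82.07 = 11399.2178177808 JPY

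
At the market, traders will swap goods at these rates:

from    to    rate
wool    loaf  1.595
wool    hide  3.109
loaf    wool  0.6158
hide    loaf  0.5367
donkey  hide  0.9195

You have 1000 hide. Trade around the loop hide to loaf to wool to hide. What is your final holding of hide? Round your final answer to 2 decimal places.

1000 hide × 0.5367 = 536.7 loaf
536.7 loaf × 0.6158 = 330.49986 wool
330.49986 wool × 3.109 = 1027.52406474 hide

1027.52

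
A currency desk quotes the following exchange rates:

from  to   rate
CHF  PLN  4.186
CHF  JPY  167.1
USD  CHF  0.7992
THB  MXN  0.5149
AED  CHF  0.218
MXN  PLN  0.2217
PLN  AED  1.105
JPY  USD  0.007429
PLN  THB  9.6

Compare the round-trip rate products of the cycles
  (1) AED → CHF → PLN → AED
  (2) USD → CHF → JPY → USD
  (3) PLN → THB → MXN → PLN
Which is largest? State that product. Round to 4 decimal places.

1.0959

(1) 0.218 × 4.186 × 1.105 = 1.00837
(2) 0.7992 × 167.1 × 0.007429 = 0.99212
(3) 9.6 × 0.5149 × 0.2217 = 1.09587
Highest is cycle (3) at 1.0959 (>1, arbitrage).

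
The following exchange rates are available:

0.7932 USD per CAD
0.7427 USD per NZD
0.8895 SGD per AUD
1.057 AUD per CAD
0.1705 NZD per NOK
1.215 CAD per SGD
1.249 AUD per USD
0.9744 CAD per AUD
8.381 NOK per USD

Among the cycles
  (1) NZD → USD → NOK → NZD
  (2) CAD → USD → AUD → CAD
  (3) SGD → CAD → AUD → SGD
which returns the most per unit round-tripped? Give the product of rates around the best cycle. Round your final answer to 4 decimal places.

(1) 0.7427 × 8.381 × 0.1705 = 1.06129
(2) 0.7932 × 1.249 × 0.9744 = 0.96534
(3) 1.215 × 1.057 × 0.8895 = 1.14234
Highest is cycle (3) at 1.1423 (>1, arbitrage).

1.1423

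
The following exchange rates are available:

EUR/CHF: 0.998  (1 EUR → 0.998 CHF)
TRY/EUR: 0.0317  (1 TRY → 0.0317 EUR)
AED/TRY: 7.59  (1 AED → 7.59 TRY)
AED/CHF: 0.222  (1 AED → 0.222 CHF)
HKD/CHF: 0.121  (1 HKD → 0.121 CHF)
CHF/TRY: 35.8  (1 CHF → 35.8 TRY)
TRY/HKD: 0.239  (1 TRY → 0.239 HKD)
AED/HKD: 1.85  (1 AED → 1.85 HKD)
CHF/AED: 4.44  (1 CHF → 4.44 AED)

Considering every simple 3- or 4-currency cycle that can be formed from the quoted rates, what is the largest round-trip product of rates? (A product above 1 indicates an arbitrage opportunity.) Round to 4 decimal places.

1.1326

TRY→EUR→CHF→TRY: 0.0317 × 0.998 × 35.8 = 1.13259
TRY→EUR→CHF→AED→TRY: 0.0317 × 0.998 × 4.44 × 7.59 = 1.06614
HKD→CHF→TRY→HKD: 0.121 × 35.8 × 0.239 = 1.03530
HKD→CHF→AED→HKD: 0.121 × 4.44 × 1.85 = 0.99389
HKD→CHF→AED→TRY→HKD: 0.121 × 4.44 × 7.59 × 0.239 = 0.97456
Maximum is TRY→EUR→CHF→TRY at 1.1326; arbitrage exists.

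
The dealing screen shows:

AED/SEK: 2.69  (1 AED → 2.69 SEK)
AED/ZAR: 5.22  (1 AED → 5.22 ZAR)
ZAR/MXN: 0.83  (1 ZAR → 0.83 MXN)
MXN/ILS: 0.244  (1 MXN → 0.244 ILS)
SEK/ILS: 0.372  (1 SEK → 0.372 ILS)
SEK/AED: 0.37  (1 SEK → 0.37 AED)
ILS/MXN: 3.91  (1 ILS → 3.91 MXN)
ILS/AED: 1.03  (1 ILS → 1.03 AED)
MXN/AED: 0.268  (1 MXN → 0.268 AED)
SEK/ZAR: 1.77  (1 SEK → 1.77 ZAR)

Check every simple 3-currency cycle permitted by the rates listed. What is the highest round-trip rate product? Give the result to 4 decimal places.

AED→ZAR→MXN→AED: 5.22 × 0.83 × 0.268 = 1.16114
AED→SEK→ILS→AED: 2.69 × 0.372 × 1.03 = 1.03070
Maximum is AED→ZAR→MXN→AED at 1.1611; arbitrage exists.

1.1611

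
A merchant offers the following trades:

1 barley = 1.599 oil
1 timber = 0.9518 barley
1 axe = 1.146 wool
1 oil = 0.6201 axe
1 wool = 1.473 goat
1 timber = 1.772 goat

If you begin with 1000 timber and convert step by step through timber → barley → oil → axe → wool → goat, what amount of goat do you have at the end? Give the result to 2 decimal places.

1593.10

1000 timber × 0.9518 = 951.8 barley
951.8 barley × 1.599 = 1521.9282 oil
1521.9282 oil × 0.6201 = 943.74767682 axe
943.74767682 axe × 1.146 = 1081.53483763572 wool
1081.53483763572 wool × 1.473 = 1593.10081583741556 goat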